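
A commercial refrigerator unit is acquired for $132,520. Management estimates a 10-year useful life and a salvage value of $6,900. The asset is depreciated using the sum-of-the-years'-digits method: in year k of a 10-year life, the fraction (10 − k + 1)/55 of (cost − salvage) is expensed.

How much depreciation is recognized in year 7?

$9,136

Depreciable base = $132,520 − $6,900 = $125,620.
Sum of the years' digits = 10+9+8+7+6+5+4+3+2+1 = 55.
Year 1: $125,620 × 10/55 = $22,840. Book value $109,680.
Year 2: $125,620 × 9/55 = $20,556. Book value $89,124.
Year 3: $125,620 × 8/55 = $18,272. Book value $70,852.
Year 4: $125,620 × 7/55 = $15,988. Book value $54,864.
Year 5: $125,620 × 6/55 = $13,704. Book value $41,160.
Year 6: $125,620 × 5/55 = $11,420. Book value $29,740.
Year 7: $125,620 × 4/55 = $9,136. Book value $20,604.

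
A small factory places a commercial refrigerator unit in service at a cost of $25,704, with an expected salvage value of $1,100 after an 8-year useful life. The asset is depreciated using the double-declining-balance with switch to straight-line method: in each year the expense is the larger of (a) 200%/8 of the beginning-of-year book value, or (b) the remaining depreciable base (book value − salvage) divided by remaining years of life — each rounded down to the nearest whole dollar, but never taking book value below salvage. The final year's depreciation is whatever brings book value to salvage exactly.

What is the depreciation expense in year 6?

$1,667

Depreciable base = $25,704 − $1,100 = $24,604.
Year 1: DB = ⌊$25,704 × 200%/8⌋ = $6,426; SL = ⌊$24,604/8⌋ = $3,075 → take DB $6,426. Book value $19,278.
Year 2: DB = ⌊$19,278 × 200%/8⌋ = $4,819; SL = ⌊$18,178/7⌋ = $2,596 → take DB $4,819. Book value $14,459.
Year 3: DB = ⌊$14,459 × 200%/8⌋ = $3,614; SL = ⌊$13,359/6⌋ = $2,226 → take DB $3,614. Book value $10,845.
Year 4: DB = ⌊$10,845 × 200%/8⌋ = $2,711; SL = ⌊$9,745/5⌋ = $1,949 → take DB $2,711. Book value $8,134.
Year 5: DB = ⌊$8,134 × 200%/8⌋ = $2,033; SL = ⌊$7,034/4⌋ = $1,758 → take DB $2,033. Book value $6,101.
Year 6: DB = ⌊$6,101 × 200%/8⌋ = $1,525; SL = ⌊$5,001/3⌋ = $1,667 → take SL $1,667. Book value $4,434.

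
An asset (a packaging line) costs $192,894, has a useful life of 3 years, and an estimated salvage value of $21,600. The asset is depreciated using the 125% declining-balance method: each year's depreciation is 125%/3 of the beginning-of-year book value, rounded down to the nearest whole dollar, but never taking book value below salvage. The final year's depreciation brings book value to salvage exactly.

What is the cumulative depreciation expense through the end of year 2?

$127,256

Depreciable base = $192,894 − $21,600 = $171,294.
Year 1: ⌊$192,894 × 125%/3⌋ = $80,372. Book value $112,522.
Year 2: ⌊$112,522 × 125%/3⌋ = $46,884. Book value $65,638.
Accumulated through year 2 = $192,894 − $65,638 = $127,256.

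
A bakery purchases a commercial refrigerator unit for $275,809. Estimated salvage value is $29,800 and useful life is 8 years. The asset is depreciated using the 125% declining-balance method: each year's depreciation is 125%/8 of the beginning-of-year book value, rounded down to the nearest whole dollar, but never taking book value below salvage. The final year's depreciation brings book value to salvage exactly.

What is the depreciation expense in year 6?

$18,429

Depreciable base = $275,809 − $29,800 = $246,009.
Year 1: ⌊$275,809 × 125%/8⌋ = $43,095. Book value $232,714.
Year 2: ⌊$232,714 × 125%/8⌋ = $36,361. Book value $196,353.
Year 3: ⌊$196,353 × 125%/8⌋ = $30,680. Book value $165,673.
Year 4: ⌊$165,673 × 125%/8⌋ = $25,886. Book value $139,787.
Year 5: ⌊$139,787 × 125%/8⌋ = $21,841. Book value $117,946.
Year 6: ⌊$117,946 × 125%/8⌋ = $18,429. Book value $99,517.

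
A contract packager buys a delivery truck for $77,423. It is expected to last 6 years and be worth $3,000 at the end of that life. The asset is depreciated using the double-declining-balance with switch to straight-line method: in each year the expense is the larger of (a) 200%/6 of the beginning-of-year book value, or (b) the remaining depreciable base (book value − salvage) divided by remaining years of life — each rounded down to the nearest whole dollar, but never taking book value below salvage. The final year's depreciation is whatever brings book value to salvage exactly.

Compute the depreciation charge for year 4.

$7,647

Depreciable base = $77,423 − $3,000 = $74,423.
Year 1: DB = ⌊$77,423 × 200%/6⌋ = $25,807; SL = ⌊$74,423/6⌋ = $12,403 → take DB $25,807. Book value $51,616.
Year 2: DB = ⌊$51,616 × 200%/6⌋ = $17,205; SL = ⌊$48,616/5⌋ = $9,723 → take DB $17,205. Book value $34,411.
Year 3: DB = ⌊$34,411 × 200%/6⌋ = $11,470; SL = ⌊$31,411/4⌋ = $7,852 → take DB $11,470. Book value $22,941.
Year 4: DB = ⌊$22,941 × 200%/6⌋ = $7,647; SL = ⌊$19,941/3⌋ = $6,647 → take DB $7,647. Book value $15,294.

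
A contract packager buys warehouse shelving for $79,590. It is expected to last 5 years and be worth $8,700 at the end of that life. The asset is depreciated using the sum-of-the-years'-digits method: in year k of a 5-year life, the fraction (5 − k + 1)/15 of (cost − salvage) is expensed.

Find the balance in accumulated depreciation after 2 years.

$42,534

Depreciable base = $79,590 − $8,700 = $70,890.
Sum of the years' digits = 5+4+3+2+1 = 15.
Year 1: $70,890 × 5/15 = $23,630. Book value $55,960.
Year 2: $70,890 × 4/15 = $18,904. Book value $37,056.
Accumulated through year 2 = $79,590 − $37,056 = $42,534.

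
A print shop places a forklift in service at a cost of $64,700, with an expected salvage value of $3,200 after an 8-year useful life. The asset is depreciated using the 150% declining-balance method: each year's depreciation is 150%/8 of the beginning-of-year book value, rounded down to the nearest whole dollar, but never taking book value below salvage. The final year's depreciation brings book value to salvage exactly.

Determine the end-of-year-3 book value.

$34,705

Depreciable base = $64,700 − $3,200 = $61,500.
Year 1: ⌊$64,700 × 150%/8⌋ = $12,131. Book value $52,569.
Year 2: ⌊$52,569 × 150%/8⌋ = $9,856. Book value $42,713.
Year 3: ⌊$42,713 × 150%/8⌋ = $8,008. Book value $34,705.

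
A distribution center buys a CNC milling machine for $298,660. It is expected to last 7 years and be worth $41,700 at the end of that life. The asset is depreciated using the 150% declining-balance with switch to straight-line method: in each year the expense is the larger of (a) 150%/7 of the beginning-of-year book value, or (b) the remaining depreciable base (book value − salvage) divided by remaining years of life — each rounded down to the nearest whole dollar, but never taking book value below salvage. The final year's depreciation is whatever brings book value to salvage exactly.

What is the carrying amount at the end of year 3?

Depreciable base = $298,660 − $41,700 = $256,960.
Year 1: DB = ⌊$298,660 × 150%/7⌋ = $63,998; SL = ⌊$256,960/7⌋ = $36,708 → take DB $63,998. Book value $234,662.
Year 2: DB = ⌊$234,662 × 150%/7⌋ = $50,284; SL = ⌊$192,962/6⌋ = $32,160 → take DB $50,284. Book value $184,378.
Year 3: DB = ⌊$184,378 × 150%/7⌋ = $39,509; SL = ⌊$142,678/5⌋ = $28,535 → take DB $39,509. Book value $144,869.

$144,869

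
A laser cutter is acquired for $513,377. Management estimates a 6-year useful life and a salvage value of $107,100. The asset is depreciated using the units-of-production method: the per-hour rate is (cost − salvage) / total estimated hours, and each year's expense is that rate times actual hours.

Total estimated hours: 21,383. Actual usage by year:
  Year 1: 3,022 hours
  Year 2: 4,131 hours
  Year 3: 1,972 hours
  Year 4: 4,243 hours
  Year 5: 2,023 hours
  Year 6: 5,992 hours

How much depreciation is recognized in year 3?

Depreciable base = $513,377 − $107,100 = $406,277.
Rate = $406,277 / 21,383 hours = $19 per hour.
Year 1: 3,022 × $19 = $57,418. Book value $455,959.
Year 2: 4,131 × $19 = $78,489. Book value $377,470.
Year 3: 1,972 × $19 = $37,468. Book value $340,002.

$37,468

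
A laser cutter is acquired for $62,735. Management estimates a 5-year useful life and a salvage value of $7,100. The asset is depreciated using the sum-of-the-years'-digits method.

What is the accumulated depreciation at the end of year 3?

Depreciable base = $62,735 − $7,100 = $55,635.
Sum of the years' digits = 5+4+3+2+1 = 15.
Year 1: $55,635 × 5/15 = $18,545. Book value $44,190.
Year 2: $55,635 × 4/15 = $14,836. Book value $29,354.
Year 3: $55,635 × 3/15 = $11,127. Book value $18,227.
Accumulated through year 3 = $62,735 − $18,227 = $44,508.

$44,508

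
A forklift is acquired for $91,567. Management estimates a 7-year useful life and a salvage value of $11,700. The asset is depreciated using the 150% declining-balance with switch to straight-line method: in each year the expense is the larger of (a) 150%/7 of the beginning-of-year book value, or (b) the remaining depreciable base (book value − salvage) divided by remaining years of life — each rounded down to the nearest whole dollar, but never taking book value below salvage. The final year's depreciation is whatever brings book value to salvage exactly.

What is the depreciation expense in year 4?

Depreciable base = $91,567 − $11,700 = $79,867.
Year 1: DB = ⌊$91,567 × 150%/7⌋ = $19,621; SL = ⌊$79,867/7⌋ = $11,409 → take DB $19,621. Book value $71,946.
Year 2: DB = ⌊$71,946 × 150%/7⌋ = $15,417; SL = ⌊$60,246/6⌋ = $10,041 → take DB $15,417. Book value $56,529.
Year 3: DB = ⌊$56,529 × 150%/7⌋ = $12,113; SL = ⌊$44,829/5⌋ = $8,965 → take DB $12,113. Book value $44,416.
Year 4: DB = ⌊$44,416 × 150%/7⌋ = $9,517; SL = ⌊$32,716/4⌋ = $8,179 → take DB $9,517. Book value $34,899.

$9,517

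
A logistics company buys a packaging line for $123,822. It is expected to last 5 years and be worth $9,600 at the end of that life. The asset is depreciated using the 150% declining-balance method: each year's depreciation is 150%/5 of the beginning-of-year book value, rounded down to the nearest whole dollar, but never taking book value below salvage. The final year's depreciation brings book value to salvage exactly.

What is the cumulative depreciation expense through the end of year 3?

Depreciable base = $123,822 − $9,600 = $114,222.
Year 1: ⌊$123,822 × 150%/5⌋ = $37,146. Book value $86,676.
Year 2: ⌊$86,676 × 150%/5⌋ = $26,002. Book value $60,674.
Year 3: ⌊$60,674 × 150%/5⌋ = $18,202. Book value $42,472.
Accumulated through year 3 = $123,822 − $42,472 = $81,350.

$81,350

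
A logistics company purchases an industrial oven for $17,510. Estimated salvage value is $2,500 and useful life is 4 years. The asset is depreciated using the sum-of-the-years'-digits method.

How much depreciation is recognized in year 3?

Depreciable base = $17,510 − $2,500 = $15,010.
Sum of the years' digits = 4+3+2+1 = 10.
Year 1: $15,010 × 4/10 = $6,004. Book value $11,506.
Year 2: $15,010 × 3/10 = $4,503. Book value $7,003.
Year 3: $15,010 × 2/10 = $3,002. Book value $4,001.

$3,002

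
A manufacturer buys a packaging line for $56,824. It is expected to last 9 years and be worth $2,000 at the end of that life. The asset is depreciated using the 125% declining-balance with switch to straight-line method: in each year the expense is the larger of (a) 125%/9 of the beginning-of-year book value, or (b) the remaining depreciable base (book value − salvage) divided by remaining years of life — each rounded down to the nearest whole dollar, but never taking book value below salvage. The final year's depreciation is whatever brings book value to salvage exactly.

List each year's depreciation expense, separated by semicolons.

Depreciable base = $56,824 − $2,000 = $54,824.
Year 1: DB = ⌊$56,824 × 125%/9⌋ = $7,892; SL = ⌊$54,824/9⌋ = $6,091 → take DB $7,892. Book value $48,932.
Year 2: DB = ⌊$48,932 × 125%/9⌋ = $6,796; SL = ⌊$46,932/8⌋ = $5,866 → take DB $6,796. Book value $42,136.
Year 3: DB = ⌊$42,136 × 125%/9⌋ = $5,852; SL = ⌊$40,136/7⌋ = $5,733 → take DB $5,852. Book value $36,284.
Year 4: DB = ⌊$36,284 × 125%/9⌋ = $5,039; SL = ⌊$34,284/6⌋ = $5,714 → take SL $5,714. Book value $30,570.
Year 5: DB = ⌊$30,570 × 125%/9⌋ = $4,245; SL = ⌊$28,570/5⌋ = $5,714 → take SL $5,714. Book value $24,856.
Year 6: DB = ⌊$24,856 × 125%/9⌋ = $3,452; SL = ⌊$22,856/4⌋ = $5,714 → take SL $5,714. Book value $19,142.
Year 7: DB = ⌊$19,142 × 125%/9⌋ = $2,658; SL = ⌊$17,142/3⌋ = $5,714 → take SL $5,714. Book value $13,428.
Year 8: DB = ⌊$13,428 × 125%/9⌋ = $1,865; SL = ⌊$11,428/2⌋ = $5,714 → take SL $5,714. Book value $7,714.
Year 9 (final): $7,714 − $2,000 = $5,714. Book value $2,000.

$7,892; $6,796; $5,852; $5,714; $5,714; $5,714; $5,714; $5,714; $5,714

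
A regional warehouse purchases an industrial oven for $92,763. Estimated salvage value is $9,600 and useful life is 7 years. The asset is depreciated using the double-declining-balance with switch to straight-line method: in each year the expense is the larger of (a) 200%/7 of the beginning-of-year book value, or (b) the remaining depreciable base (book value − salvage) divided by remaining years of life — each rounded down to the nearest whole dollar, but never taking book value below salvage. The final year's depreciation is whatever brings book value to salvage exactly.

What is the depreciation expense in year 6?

Depreciable base = $92,763 − $9,600 = $83,163.
Year 1: DB = ⌊$92,763 × 200%/7⌋ = $26,503; SL = ⌊$83,163/7⌋ = $11,880 → take DB $26,503. Book value $66,260.
Year 2: DB = ⌊$66,260 × 200%/7⌋ = $18,931; SL = ⌊$56,660/6⌋ = $9,443 → take DB $18,931. Book value $47,329.
Year 3: DB = ⌊$47,329 × 200%/7⌋ = $13,522; SL = ⌊$37,729/5⌋ = $7,545 → take DB $13,522. Book value $33,807.
Year 4: DB = ⌊$33,807 × 200%/7⌋ = $9,659; SL = ⌊$24,207/4⌋ = $6,051 → take DB $9,659. Book value $24,148.
Year 5: DB = ⌊$24,148 × 200%/7⌋ = $6,899; SL = ⌊$14,548/3⌋ = $4,849 → take DB $6,899. Book value $17,249.
Year 6: DB = ⌊$17,249 × 200%/7⌋ = $4,928; SL = ⌊$7,649/2⌋ = $3,824 → take DB $4,928. Book value $12,321.

$4,928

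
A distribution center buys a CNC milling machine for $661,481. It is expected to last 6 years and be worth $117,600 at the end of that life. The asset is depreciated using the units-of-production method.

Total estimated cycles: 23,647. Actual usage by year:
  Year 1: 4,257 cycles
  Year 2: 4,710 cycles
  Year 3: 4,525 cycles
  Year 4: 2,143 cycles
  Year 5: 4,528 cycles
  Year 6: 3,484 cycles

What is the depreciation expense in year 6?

$80,132

Depreciable base = $661,481 − $117,600 = $543,881.
Rate = $543,881 / 23,647 cycles = $23 per cycle.
Year 1: 4,257 × $23 = $97,911. Book value $563,570.
Year 2: 4,710 × $23 = $108,330. Book value $455,240.
Year 3: 4,525 × $23 = $104,075. Book value $351,165.
Year 4: 2,143 × $23 = $49,289. Book value $301,876.
Year 5: 4,528 × $23 = $104,144. Book value $197,732.
Year 6: 3,484 × $23 = $80,132. Book value $117,600.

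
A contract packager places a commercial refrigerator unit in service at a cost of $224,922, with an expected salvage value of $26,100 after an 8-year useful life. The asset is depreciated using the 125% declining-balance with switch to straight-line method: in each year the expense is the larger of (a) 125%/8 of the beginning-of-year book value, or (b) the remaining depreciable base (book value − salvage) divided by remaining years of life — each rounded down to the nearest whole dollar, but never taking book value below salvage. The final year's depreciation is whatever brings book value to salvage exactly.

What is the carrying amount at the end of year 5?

Depreciable base = $224,922 − $26,100 = $198,822.
Year 1: DB = ⌊$224,922 × 125%/8⌋ = $35,144; SL = ⌊$198,822/8⌋ = $24,852 → take DB $35,144. Book value $189,778.
Year 2: DB = ⌊$189,778 × 125%/8⌋ = $29,652; SL = ⌊$163,678/7⌋ = $23,382 → take DB $29,652. Book value $160,126.
Year 3: DB = ⌊$160,126 × 125%/8⌋ = $25,019; SL = ⌊$134,026/6⌋ = $22,337 → take DB $25,019. Book value $135,107.
Year 4: DB = ⌊$135,107 × 125%/8⌋ = $21,110; SL = ⌊$109,007/5⌋ = $21,801 → take SL $21,801. Book value $113,306.
Year 5: DB = ⌊$113,306 × 125%/8⌋ = $17,704; SL = ⌊$87,206/4⌋ = $21,801 → take SL $21,801. Book value $91,505.

$91,505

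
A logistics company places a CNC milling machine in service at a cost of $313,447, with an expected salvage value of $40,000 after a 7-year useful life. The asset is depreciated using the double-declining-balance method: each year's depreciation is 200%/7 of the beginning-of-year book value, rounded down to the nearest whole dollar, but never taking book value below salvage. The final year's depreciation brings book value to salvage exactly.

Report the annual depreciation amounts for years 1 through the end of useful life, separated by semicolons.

$89,556; $63,968; $45,692; $32,637; $23,312; $16,652; $1,630

Depreciable base = $313,447 − $40,000 = $273,447.
Year 1: ⌊$313,447 × 200%/7⌋ = $89,556. Book value $223,891.
Year 2: ⌊$223,891 × 200%/7⌋ = $63,968. Book value $159,923.
Year 3: ⌊$159,923 × 200%/7⌋ = $45,692. Book value $114,231.
Year 4: ⌊$114,231 × 200%/7⌋ = $32,637. Book value $81,594.
Year 5: ⌊$81,594 × 200%/7⌋ = $23,312. Book value $58,282.
Year 6: ⌊$58,282 × 200%/7⌋ = $16,652. Book value $41,630.
Year 7 (final): $41,630 − $40,000 = $1,630. Book value $40,000.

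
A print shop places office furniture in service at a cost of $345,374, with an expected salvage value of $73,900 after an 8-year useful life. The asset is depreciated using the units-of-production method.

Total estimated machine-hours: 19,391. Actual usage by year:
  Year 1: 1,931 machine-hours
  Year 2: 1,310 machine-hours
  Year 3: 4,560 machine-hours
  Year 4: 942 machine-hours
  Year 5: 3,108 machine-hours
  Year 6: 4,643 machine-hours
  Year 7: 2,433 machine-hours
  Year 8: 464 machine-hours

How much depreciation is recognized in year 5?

$43,512

Depreciable base = $345,374 − $73,900 = $271,474.
Rate = $271,474 / 19,391 machine-hours = $14 per machine-hour.
Year 1: 1,931 × $14 = $27,034. Book value $318,340.
Year 2: 1,310 × $14 = $18,340. Book value $300,000.
Year 3: 4,560 × $14 = $63,840. Book value $236,160.
Year 4: 942 × $14 = $13,188. Book value $222,972.
Year 5: 3,108 × $14 = $43,512. Book value $179,460.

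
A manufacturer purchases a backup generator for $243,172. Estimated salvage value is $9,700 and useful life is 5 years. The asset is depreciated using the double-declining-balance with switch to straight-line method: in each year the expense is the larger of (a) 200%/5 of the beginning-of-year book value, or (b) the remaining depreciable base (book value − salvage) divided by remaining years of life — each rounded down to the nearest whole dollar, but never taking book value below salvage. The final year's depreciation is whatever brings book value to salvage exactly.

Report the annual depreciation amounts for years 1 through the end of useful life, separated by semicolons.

$97,268; $58,361; $35,017; $21,413; $21,413

Depreciable base = $243,172 − $9,700 = $233,472.
Year 1: DB = ⌊$243,172 × 200%/5⌋ = $97,268; SL = ⌊$233,472/5⌋ = $46,694 → take DB $97,268. Book value $145,904.
Year 2: DB = ⌊$145,904 × 200%/5⌋ = $58,361; SL = ⌊$136,204/4⌋ = $34,051 → take DB $58,361. Book value $87,543.
Year 3: DB = ⌊$87,543 × 200%/5⌋ = $35,017; SL = ⌊$77,843/3⌋ = $25,947 → take DB $35,017. Book value $52,526.
Year 4: DB = ⌊$52,526 × 200%/5⌋ = $21,010; SL = ⌊$42,826/2⌋ = $21,413 → take SL $21,413. Book value $31,113.
Year 5 (final): $31,113 − $9,700 = $21,413. Book value $9,700.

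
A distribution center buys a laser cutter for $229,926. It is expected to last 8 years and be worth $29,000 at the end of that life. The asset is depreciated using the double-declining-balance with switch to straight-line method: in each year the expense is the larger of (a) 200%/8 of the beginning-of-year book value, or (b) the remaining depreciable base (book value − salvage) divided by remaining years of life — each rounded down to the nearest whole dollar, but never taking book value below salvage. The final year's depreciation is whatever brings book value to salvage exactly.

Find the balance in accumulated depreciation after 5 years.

$175,362

Depreciable base = $229,926 − $29,000 = $200,926.
Year 1: DB = ⌊$229,926 × 200%/8⌋ = $57,481; SL = ⌊$200,926/8⌋ = $25,115 → take DB $57,481. Book value $172,445.
Year 2: DB = ⌊$172,445 × 200%/8⌋ = $43,111; SL = ⌊$143,445/7⌋ = $20,492 → take DB $43,111. Book value $129,334.
Year 3: DB = ⌊$129,334 × 200%/8⌋ = $32,333; SL = ⌊$100,334/6⌋ = $16,722 → take DB $32,333. Book value $97,001.
Year 4: DB = ⌊$97,001 × 200%/8⌋ = $24,250; SL = ⌊$68,001/5⌋ = $13,600 → take DB $24,250. Book value $72,751.
Year 5: DB = ⌊$72,751 × 200%/8⌋ = $18,187; SL = ⌊$43,751/4⌋ = $10,937 → take DB $18,187. Book value $54,564.
Accumulated through year 5 = $229,926 − $54,564 = $175,362.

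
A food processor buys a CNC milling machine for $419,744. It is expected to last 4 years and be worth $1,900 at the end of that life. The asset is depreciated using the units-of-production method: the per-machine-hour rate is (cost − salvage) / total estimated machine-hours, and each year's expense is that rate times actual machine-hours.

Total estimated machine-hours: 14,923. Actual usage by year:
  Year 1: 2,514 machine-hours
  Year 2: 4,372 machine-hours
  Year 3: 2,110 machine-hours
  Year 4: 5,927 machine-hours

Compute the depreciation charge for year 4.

$165,956

Depreciable base = $419,744 − $1,900 = $417,844.
Rate = $417,844 / 14,923 machine-hours = $28 per machine-hour.
Year 1: 2,514 × $28 = $70,392. Book value $349,352.
Year 2: 4,372 × $28 = $122,416. Book value $226,936.
Year 3: 2,110 × $28 = $59,080. Book value $167,856.
Year 4: 5,927 × $28 = $165,956. Book value $1,900.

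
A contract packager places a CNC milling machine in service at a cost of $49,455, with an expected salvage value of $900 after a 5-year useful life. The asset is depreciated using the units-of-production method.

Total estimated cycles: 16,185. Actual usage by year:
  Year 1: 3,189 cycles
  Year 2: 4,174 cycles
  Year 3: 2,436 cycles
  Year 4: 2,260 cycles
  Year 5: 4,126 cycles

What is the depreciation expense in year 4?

Depreciable base = $49,455 − $900 = $48,555.
Rate = $48,555 / 16,185 cycles = $3 per cycle.
Year 1: 3,189 × $3 = $9,567. Book value $39,888.
Year 2: 4,174 × $3 = $12,522. Book value $27,366.
Year 3: 2,436 × $3 = $7,308. Book value $20,058.
Year 4: 2,260 × $3 = $6,780. Book value $13,278.

$6,780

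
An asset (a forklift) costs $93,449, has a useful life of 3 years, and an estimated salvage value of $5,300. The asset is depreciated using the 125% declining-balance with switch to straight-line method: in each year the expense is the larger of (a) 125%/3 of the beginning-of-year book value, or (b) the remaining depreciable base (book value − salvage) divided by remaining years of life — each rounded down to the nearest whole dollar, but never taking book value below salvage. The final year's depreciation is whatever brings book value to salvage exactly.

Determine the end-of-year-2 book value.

$29,906

Depreciable base = $93,449 − $5,300 = $88,149.
Year 1: DB = ⌊$93,449 × 125%/3⌋ = $38,937; SL = ⌊$88,149/3⌋ = $29,383 → take DB $38,937. Book value $54,512.
Year 2: DB = ⌊$54,512 × 125%/3⌋ = $22,713; SL = ⌊$49,212/2⌋ = $24,606 → take SL $24,606. Book value $29,906.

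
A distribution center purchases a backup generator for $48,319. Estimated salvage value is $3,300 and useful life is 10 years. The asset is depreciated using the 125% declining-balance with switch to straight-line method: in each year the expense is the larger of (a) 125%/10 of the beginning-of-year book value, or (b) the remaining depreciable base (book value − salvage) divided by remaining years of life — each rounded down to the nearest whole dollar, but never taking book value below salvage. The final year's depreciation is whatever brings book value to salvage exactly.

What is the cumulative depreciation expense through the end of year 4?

Depreciable base = $48,319 − $3,300 = $45,019.
Year 1: DB = ⌊$48,319 × 125%/10⌋ = $6,039; SL = ⌊$45,019/10⌋ = $4,501 → take DB $6,039. Book value $42,280.
Year 2: DB = ⌊$42,280 × 125%/10⌋ = $5,285; SL = ⌊$38,980/9⌋ = $4,331 → take DB $5,285. Book value $36,995.
Year 3: DB = ⌊$36,995 × 125%/10⌋ = $4,624; SL = ⌊$33,695/8⌋ = $4,211 → take DB $4,624. Book value $32,371.
Year 4: DB = ⌊$32,371 × 125%/10⌋ = $4,046; SL = ⌊$29,071/7⌋ = $4,153 → take SL $4,153. Book value $28,218.
Accumulated through year 4 = $48,319 − $28,218 = $20,101.

$20,101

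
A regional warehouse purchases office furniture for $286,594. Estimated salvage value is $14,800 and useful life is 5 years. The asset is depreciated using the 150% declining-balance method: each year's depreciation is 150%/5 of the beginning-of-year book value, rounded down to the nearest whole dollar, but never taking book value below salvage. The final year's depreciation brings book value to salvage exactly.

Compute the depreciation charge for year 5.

Depreciable base = $286,594 − $14,800 = $271,794.
Year 1: ⌊$286,594 × 150%/5⌋ = $85,978. Book value $200,616.
Year 2: ⌊$200,616 × 150%/5⌋ = $60,184. Book value $140,432.
Year 3: ⌊$140,432 × 150%/5⌋ = $42,129. Book value $98,303.
Year 4: ⌊$98,303 × 150%/5⌋ = $29,490. Book value $68,813.
Year 5 (final): $68,813 − $14,800 = $54,013. Book value $14,800.

$54,013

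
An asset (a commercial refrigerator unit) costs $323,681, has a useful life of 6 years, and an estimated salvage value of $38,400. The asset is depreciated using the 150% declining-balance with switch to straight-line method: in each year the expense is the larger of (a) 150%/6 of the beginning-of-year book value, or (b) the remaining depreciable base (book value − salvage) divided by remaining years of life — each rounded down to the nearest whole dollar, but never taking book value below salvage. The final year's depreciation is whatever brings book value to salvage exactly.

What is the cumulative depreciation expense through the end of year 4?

$221,265

Depreciable base = $323,681 − $38,400 = $285,281.
Year 1: DB = ⌊$323,681 × 150%/6⌋ = $80,920; SL = ⌊$285,281/6⌋ = $47,546 → take DB $80,920. Book value $242,761.
Year 2: DB = ⌊$242,761 × 150%/6⌋ = $60,690; SL = ⌊$204,361/5⌋ = $40,872 → take DB $60,690. Book value $182,071.
Year 3: DB = ⌊$182,071 × 150%/6⌋ = $45,517; SL = ⌊$143,671/4⌋ = $35,917 → take DB $45,517. Book value $136,554.
Year 4: DB = ⌊$136,554 × 150%/6⌋ = $34,138; SL = ⌊$98,154/3⌋ = $32,718 → take DB $34,138. Book value $102,416.
Accumulated through year 4 = $323,681 − $102,416 = $221,265.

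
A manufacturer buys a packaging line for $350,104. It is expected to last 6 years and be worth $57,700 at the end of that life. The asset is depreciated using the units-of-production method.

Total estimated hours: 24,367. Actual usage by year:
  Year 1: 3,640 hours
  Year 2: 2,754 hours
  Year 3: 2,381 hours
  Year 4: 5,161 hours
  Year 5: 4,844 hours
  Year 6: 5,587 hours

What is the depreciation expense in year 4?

Depreciable base = $350,104 − $57,700 = $292,404.
Rate = $292,404 / 24,367 hours = $12 per hour.
Year 1: 3,640 × $12 = $43,680. Book value $306,424.
Year 2: 2,754 × $12 = $33,048. Book value $273,376.
Year 3: 2,381 × $12 = $28,572. Book value $244,804.
Year 4: 5,161 × $12 = $61,932. Book value $182,872.

$61,932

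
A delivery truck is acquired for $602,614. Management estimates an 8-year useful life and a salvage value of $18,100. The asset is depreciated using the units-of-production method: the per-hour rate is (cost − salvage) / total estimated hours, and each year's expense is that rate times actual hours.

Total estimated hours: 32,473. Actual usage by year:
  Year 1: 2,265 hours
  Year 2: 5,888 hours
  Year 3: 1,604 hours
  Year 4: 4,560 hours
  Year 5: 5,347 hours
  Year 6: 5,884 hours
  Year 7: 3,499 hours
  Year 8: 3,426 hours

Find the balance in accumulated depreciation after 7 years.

Depreciable base = $602,614 − $18,100 = $584,514.
Rate = $584,514 / 32,473 hours = $18 per hour.
Year 1: 2,265 × $18 = $40,770. Book value $561,844.
Year 2: 5,888 × $18 = $105,984. Book value $455,860.
Year 3: 1,604 × $18 = $28,872. Book value $426,988.
Year 4: 4,560 × $18 = $82,080. Book value $344,908.
Year 5: 5,347 × $18 = $96,246. Book value $248,662.
Year 6: 5,884 × $18 = $105,912. Book value $142,750.
Year 7: 3,499 × $18 = $62,982. Book value $79,768.
Accumulated through year 7 = $602,614 − $79,768 = $522,846.

$522,846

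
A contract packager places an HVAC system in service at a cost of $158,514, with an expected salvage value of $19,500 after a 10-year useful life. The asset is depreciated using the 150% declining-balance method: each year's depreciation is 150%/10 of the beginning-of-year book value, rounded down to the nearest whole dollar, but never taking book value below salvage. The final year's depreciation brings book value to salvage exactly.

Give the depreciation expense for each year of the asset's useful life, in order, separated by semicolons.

$23,777; $20,210; $17,179; $14,602; $12,411; $10,550; $8,967; $7,622; $6,479; $17,217

Depreciable base = $158,514 − $19,500 = $139,014.
Year 1: ⌊$158,514 × 150%/10⌋ = $23,777. Book value $134,737.
Year 2: ⌊$134,737 × 150%/10⌋ = $20,210. Book value $114,527.
Year 3: ⌊$114,527 × 150%/10⌋ = $17,179. Book value $97,348.
Year 4: ⌊$97,348 × 150%/10⌋ = $14,602. Book value $82,746.
Year 5: ⌊$82,746 × 150%/10⌋ = $12,411. Book value $70,335.
Year 6: ⌊$70,335 × 150%/10⌋ = $10,550. Book value $59,785.
Year 7: ⌊$59,785 × 150%/10⌋ = $8,967. Book value $50,818.
Year 8: ⌊$50,818 × 150%/10⌋ = $7,622. Book value $43,196.
Year 9: ⌊$43,196 × 150%/10⌋ = $6,479. Book value $36,717.
Year 10 (final): $36,717 − $19,500 = $17,217. Book value $19,500.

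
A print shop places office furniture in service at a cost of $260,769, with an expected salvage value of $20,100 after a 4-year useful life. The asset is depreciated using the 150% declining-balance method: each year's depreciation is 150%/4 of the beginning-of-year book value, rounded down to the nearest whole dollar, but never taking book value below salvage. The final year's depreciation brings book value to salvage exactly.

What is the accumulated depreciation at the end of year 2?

$158,905

Depreciable base = $260,769 − $20,100 = $240,669.
Year 1: ⌊$260,769 × 150%/4⌋ = $97,788. Book value $162,981.
Year 2: ⌊$162,981 × 150%/4⌋ = $61,117. Book value $101,864.
Accumulated through year 2 = $260,769 − $101,864 = $158,905.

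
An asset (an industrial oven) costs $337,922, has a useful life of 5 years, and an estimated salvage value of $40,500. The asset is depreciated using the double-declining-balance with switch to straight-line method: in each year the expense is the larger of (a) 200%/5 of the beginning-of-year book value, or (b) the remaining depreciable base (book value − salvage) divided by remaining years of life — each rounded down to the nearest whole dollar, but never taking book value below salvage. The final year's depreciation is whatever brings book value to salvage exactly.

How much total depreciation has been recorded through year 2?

$216,269

Depreciable base = $337,922 − $40,500 = $297,422.
Year 1: DB = ⌊$337,922 × 200%/5⌋ = $135,168; SL = ⌊$297,422/5⌋ = $59,484 → take DB $135,168. Book value $202,754.
Year 2: DB = ⌊$202,754 × 200%/5⌋ = $81,101; SL = ⌊$162,254/4⌋ = $40,563 → take DB $81,101. Book value $121,653.
Accumulated through year 2 = $337,922 − $121,653 = $216,269.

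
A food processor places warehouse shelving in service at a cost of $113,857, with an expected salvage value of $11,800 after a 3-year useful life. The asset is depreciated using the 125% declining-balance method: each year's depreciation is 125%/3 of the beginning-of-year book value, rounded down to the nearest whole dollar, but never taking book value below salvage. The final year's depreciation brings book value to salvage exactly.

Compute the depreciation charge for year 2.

Depreciable base = $113,857 − $11,800 = $102,057.
Year 1: ⌊$113,857 × 125%/3⌋ = $47,440. Book value $66,417.
Year 2: ⌊$66,417 × 125%/3⌋ = $27,673. Book value $38,744.

$27,673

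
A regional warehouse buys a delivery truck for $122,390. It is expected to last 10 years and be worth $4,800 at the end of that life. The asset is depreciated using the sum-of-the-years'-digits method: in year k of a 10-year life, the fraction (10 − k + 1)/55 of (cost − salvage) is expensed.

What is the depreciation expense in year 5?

$12,828

Depreciable base = $122,390 − $4,800 = $117,590.
Sum of the years' digits = 10+9+8+7+6+5+4+3+2+1 = 55.
Year 1: $117,590 × 10/55 = $21,380. Book value $101,010.
Year 2: $117,590 × 9/55 = $19,242. Book value $81,768.
Year 3: $117,590 × 8/55 = $17,104. Book value $64,664.
Year 4: $117,590 × 7/55 = $14,966. Book value $49,698.
Year 5: $117,590 × 6/55 = $12,828. Book value $36,870.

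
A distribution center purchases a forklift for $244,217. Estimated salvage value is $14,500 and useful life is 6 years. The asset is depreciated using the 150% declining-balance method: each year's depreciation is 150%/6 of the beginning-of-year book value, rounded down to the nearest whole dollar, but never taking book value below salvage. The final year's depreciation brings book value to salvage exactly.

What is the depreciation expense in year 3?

$34,343

Depreciable base = $244,217 − $14,500 = $229,717.
Year 1: ⌊$244,217 × 150%/6⌋ = $61,054. Book value $183,163.
Year 2: ⌊$183,163 × 150%/6⌋ = $45,790. Book value $137,373.
Year 3: ⌊$137,373 × 150%/6⌋ = $34,343. Book value $103,030.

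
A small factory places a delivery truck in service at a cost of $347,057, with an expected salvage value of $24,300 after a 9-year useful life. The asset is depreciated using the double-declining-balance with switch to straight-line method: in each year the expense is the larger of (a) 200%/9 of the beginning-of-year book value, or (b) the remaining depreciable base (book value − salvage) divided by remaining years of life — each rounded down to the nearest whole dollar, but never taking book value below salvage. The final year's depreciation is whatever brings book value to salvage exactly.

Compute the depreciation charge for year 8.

Depreciable base = $347,057 − $24,300 = $322,757.
Year 1: DB = ⌊$347,057 × 200%/9⌋ = $77,123; SL = ⌊$322,757/9⌋ = $35,861 → take DB $77,123. Book value $269,934.
Year 2: DB = ⌊$269,934 × 200%/9⌋ = $59,985; SL = ⌊$245,634/8⌋ = $30,704 → take DB $59,985. Book value $209,949.
Year 3: DB = ⌊$209,949 × 200%/9⌋ = $46,655; SL = ⌊$185,649/7⌋ = $26,521 → take DB $46,655. Book value $163,294.
Year 4: DB = ⌊$163,294 × 200%/9⌋ = $36,287; SL = ⌊$138,994/6⌋ = $23,165 → take DB $36,287. Book value $127,007.
Year 5: DB = ⌊$127,007 × 200%/9⌋ = $28,223; SL = ⌊$102,707/5⌋ = $20,541 → take DB $28,223. Book value $98,784.
Year 6: DB = ⌊$98,784 × 200%/9⌋ = $21,952; SL = ⌊$74,484/4⌋ = $18,621 → take DB $21,952. Book value $76,832.
Year 7: DB = ⌊$76,832 × 200%/9⌋ = $17,073; SL = ⌊$52,532/3⌋ = $17,510 → take SL $17,510. Book value $59,322.
Year 8: DB = ⌊$59,322 × 200%/9⌋ = $13,182; SL = ⌊$35,022/2⌋ = $17,511 → take SL $17,511. Book value $41,811.

$17,511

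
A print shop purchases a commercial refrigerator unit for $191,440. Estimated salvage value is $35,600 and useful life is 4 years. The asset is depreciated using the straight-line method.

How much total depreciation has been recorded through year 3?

Depreciable base = $191,440 − $35,600 = $155,840.
Annual expense = $155,840 / 4 = $38,960.
End of year 1: book value $152,480.
End of year 2: book value $113,520.
End of year 3: book value $74,560.
Accumulated through year 3 = $191,440 − $74,560 = $116,880.

$116,880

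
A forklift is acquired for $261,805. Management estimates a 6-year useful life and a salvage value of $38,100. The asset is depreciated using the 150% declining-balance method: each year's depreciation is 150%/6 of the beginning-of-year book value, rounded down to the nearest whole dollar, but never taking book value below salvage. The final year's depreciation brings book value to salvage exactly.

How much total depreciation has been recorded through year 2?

$114,539

Depreciable base = $261,805 − $38,100 = $223,705.
Year 1: ⌊$261,805 × 150%/6⌋ = $65,451. Book value $196,354.
Year 2: ⌊$196,354 × 150%/6⌋ = $49,088. Book value $147,266.
Accumulated through year 2 = $261,805 − $147,266 = $114,539.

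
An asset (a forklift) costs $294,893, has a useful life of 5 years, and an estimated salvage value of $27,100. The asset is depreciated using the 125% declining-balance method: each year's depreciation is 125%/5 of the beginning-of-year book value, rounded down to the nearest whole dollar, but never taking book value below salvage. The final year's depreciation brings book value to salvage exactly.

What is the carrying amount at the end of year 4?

$93,307

Depreciable base = $294,893 − $27,100 = $267,793.
Year 1: ⌊$294,893 × 125%/5⌋ = $73,723. Book value $221,170.
Year 2: ⌊$221,170 × 125%/5⌋ = $55,292. Book value $165,878.
Year 3: ⌊$165,878 × 125%/5⌋ = $41,469. Book value $124,409.
Year 4: ⌊$124,409 × 125%/5⌋ = $31,102. Book value $93,307.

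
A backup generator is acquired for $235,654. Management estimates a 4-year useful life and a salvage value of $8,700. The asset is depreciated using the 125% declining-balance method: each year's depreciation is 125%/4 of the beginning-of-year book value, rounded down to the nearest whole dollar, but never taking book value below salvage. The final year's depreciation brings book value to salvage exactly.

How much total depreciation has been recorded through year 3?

$159,077

Depreciable base = $235,654 − $8,700 = $226,954.
Year 1: ⌊$235,654 × 125%/4⌋ = $73,641. Book value $162,013.
Year 2: ⌊$162,013 × 125%/4⌋ = $50,629. Book value $111,384.
Year 3: ⌊$111,384 × 125%/4⌋ = $34,807. Book value $76,577.
Accumulated through year 3 = $235,654 − $76,577 = $159,077.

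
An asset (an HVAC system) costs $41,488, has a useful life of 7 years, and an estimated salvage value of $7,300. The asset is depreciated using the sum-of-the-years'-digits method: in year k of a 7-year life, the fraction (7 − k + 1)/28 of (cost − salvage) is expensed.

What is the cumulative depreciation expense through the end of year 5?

Depreciable base = $41,488 − $7,300 = $34,188.
Sum of the years' digits = 7+6+5+4+3+2+1 = 28.
Year 1: $34,188 × 7/28 = $8,547. Book value $32,941.
Year 2: $34,188 × 6/28 = $7,326. Book value $25,615.
Year 3: $34,188 × 5/28 = $6,105. Book value $19,510.
Year 4: $34,188 × 4/28 = $4,884. Book value $14,626.
Year 5: $34,188 × 3/28 = $3,663. Book value $10,963.
Accumulated through year 5 = $41,488 − $10,963 = $30,525.

$30,525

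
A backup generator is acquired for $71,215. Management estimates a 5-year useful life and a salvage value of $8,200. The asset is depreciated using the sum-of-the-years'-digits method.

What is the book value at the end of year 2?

$33,406

Depreciable base = $71,215 − $8,200 = $63,015.
Sum of the years' digits = 5+4+3+2+1 = 15.
Year 1: $63,015 × 5/15 = $21,005. Book value $50,210.
Year 2: $63,015 × 4/15 = $16,804. Book value $33,406.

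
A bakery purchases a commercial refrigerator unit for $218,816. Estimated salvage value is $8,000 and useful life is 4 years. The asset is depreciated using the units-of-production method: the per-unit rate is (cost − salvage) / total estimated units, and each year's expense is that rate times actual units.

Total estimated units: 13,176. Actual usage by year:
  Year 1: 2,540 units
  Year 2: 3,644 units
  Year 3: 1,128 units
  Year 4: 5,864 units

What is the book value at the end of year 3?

$101,824

Depreciable base = $218,816 − $8,000 = $210,816.
Rate = $210,816 / 13,176 units = $16 per unit.
Year 1: 2,540 × $16 = $40,640. Book value $178,176.
Year 2: 3,644 × $16 = $58,304. Book value $119,872.
Year 3: 1,128 × $16 = $18,048. Book value $101,824.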